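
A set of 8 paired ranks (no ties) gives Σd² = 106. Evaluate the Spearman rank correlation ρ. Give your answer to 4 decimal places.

-0.2619

ρ = 1 − 6Σd² / [n(n²−1)] = 1 − 6×106 / (8×63)
  = 1 − 636/504 = 1 − 1.26190 ≈ -0.2619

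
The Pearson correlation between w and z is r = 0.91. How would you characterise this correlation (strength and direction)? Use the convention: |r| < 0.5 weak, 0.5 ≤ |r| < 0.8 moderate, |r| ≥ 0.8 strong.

strong positive

r = 0.91 > 0 so the relationship is positive.
|r| = 0.91, which falls in the strong range.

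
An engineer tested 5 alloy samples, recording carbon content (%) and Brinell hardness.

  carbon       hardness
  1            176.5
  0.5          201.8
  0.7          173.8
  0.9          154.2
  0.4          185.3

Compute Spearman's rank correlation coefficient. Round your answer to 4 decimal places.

-0.6000

Rank carbon: 5, 2, 3, 4, 1
Rank hardness: 3, 5, 2, 1, 4
d = rank(carbon) − rank(hardness): 2, -3, 1, 3, -3; Σd² = 32
ρ = 1 − 6Σd² / [n(n²−1)] = 1 − 6×32 / (5×24) = 1 − 192/120 ≈ -0.6000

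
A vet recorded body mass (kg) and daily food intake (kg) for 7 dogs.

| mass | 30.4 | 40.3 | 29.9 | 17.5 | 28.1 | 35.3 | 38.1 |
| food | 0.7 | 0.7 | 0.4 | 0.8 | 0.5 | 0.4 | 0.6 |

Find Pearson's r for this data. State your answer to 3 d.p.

-0.299

n = 7, Σx = 219.6, Σy = 4.1, Σx² = 7235.82, Σy² = 2.55, Σxy = 126.48
nΣxy − ΣxΣy = 885.36 − 900.36 = -15
nΣx² − (Σx)² = 50650.74 − 48224.16 = 2426.58; nΣy² − (Σy)² = 17.85 − 16.81 = 1.04
r = -15 / √(2426.58 × 1.04) = -15 / 50.2359 ≈ -0.299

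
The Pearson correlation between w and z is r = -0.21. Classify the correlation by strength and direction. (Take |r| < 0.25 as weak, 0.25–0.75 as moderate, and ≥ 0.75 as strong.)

weak negative

r = -0.21 < 0 so the relationship is negative.
|r| = 0.21, which falls in the weak range.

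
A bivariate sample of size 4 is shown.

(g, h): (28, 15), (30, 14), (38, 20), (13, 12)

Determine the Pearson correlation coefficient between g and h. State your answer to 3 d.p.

n = 4, Σg = 109, Σh = 61, Σg² = 3297, Σh² = 965, Σgh = 1756
nΣgh − ΣgΣh = 7024 − 6649 = 375
nΣg² − (Σg)² = 13188 − 11881 = 1307; nΣh² − (Σh)² = 3860 − 3721 = 139
r = 375 / √(1307 × 139) = 375 / 426.2312 ≈ 0.880

0.880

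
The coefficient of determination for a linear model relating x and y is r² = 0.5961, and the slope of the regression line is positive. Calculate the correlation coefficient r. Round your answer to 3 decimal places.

0.772

|r| = √0.5961 = 0.772
The association is positive, so r = 0.772.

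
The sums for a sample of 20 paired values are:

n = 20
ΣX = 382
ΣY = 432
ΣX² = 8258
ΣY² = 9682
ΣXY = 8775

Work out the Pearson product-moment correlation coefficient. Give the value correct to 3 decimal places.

r = (nΣXY − ΣXΣY) / √[(nΣX² − (ΣX)²)(nΣY² − (ΣY)²)]
Numerator: 20×8775 − 382×432 = 10476
Denominator: √[(165160 − 145924)(193640 − 186624)] = √[19236 × 7016] = 11617.2189
r = 10476 / 11617.2189 ≈ 0.902

0.902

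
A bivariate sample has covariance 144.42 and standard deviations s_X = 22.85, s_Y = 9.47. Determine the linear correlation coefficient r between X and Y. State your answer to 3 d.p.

0.667

r = Cov(X,Y) / (s_X · s_Y) = 144.42 / (22.85 × 9.47)
  = 144.42 / 216.3895 ≈ 0.667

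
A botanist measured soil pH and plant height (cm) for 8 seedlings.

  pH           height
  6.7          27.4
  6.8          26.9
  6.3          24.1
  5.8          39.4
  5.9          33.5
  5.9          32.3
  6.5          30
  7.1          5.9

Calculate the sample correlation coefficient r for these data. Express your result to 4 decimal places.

-0.8222

n = 8, Σx = 51, Σy = 219.5, Σx² = 326.74, Σy² = 6707.89, Σxy = 1371.96
nΣxy − ΣxΣy = 10975.68 − 11194.5 = -218.82
nΣx² − (Σx)² = 2613.92 − 2601 = 12.92; nΣy² − (Σy)² = 53663.12 − 48180.25 = 5482.87
r = -218.82 / √(12.92 × 5482.87) = -218.82 / 266.1554 ≈ -0.8222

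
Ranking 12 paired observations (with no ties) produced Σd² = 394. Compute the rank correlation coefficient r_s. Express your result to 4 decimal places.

-0.3776

ρ = 1 − 6Σd² / [n(n²−1)] = 1 − 6×394 / (12×143)
  = 1 − 2364/1716 = 1 − 1.37762 ≈ -0.3776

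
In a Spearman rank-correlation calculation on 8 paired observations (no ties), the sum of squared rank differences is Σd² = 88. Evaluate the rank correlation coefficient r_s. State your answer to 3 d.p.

ρ = 1 − 6Σd² / [n(n²−1)] = 1 − 6×88 / (8×63)
  = 1 − 528/504 = 1 − 1.0476 ≈ -0.048

-0.048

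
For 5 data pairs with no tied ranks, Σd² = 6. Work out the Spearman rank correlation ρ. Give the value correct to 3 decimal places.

ρ = 1 − 6Σd² / [n(n²−1)] = 1 − 6×6 / (5×24)
  = 1 − 36/120 = 1 − 0.3000 ≈ 0.700

0.700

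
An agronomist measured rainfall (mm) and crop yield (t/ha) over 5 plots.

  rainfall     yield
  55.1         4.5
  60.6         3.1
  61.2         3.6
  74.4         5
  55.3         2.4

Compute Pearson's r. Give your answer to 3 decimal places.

n = 5, Σx = 306.6, Σy = 18.6, Σx² = 19047.26, Σy² = 73.58, Σxy = 1160.85
nΣxy − ΣxΣy = 5804.25 − 5702.76 = 101.49
nΣx² − (Σx)² = 95236.3 − 94003.56 = 1232.74; nΣy² − (Σy)² = 367.9 − 345.96 = 21.94
r = 101.49 / √(1232.74 × 21.94) = 101.49 / 164.4576 ≈ 0.617

0.617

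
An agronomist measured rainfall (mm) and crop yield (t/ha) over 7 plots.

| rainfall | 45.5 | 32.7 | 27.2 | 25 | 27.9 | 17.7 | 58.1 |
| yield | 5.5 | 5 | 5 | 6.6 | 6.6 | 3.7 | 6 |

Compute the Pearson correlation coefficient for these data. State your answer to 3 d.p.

0.336

n = 7, Σx = 234.1, Σy = 38.4, Σx² = 8971.69, Σy² = 217.06, Σxy = 1312.98
nΣxy − ΣxΣy = 9190.86 − 8989.44 = 201.42
nΣx² − (Σx)² = 62801.83 − 54802.81 = 7999.02; nΣy² − (Σy)² = 1519.42 − 1474.56 = 44.86
r = 201.42 / √(7999.02 × 44.86) = 201.42 / 599.0292 ≈ 0.336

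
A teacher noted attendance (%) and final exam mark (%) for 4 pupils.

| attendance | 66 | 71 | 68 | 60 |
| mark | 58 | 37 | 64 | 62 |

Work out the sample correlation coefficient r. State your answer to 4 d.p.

n = 4, Σx = 265, Σy = 221, Σx² = 17621, Σy² = 12673, Σxy = 14527
nΣxy − ΣxΣy = 58108 − 58565 = -457
nΣx² − (Σx)² = 70484 − 70225 = 259; nΣy² − (Σy)² = 50692 − 48841 = 1851
r = -457 / √(259 × 1851) = -457 / 692.3937 ≈ -0.6600

-0.6600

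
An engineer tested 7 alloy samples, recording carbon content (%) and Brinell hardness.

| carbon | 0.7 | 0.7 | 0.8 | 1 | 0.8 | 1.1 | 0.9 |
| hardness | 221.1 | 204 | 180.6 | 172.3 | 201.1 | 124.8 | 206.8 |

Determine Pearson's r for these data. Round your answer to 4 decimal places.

-0.8536

n = 7, Σx = 6, Σy = 1310.7, Σx² = 5.28, Σy² = 251587.35, Σxy = 1098.63
nΣxy − ΣxΣy = 7690.41 − 7864.2 = -173.79
nΣx² − (Σx)² = 36.96 − 36 = 0.96; nΣy² − (Σy)² = 1761111.45 − 1717934.49 = 43176.96
r = -173.79 / √(0.96 × 43176.96) = -173.79 / 203.5924 ≈ -0.8536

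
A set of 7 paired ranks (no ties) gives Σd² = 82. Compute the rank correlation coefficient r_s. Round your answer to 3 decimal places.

-0.464

ρ = 1 − 6Σd² / [n(n²−1)] = 1 − 6×82 / (7×48)
  = 1 − 492/336 = 1 − 1.4643 ≈ -0.464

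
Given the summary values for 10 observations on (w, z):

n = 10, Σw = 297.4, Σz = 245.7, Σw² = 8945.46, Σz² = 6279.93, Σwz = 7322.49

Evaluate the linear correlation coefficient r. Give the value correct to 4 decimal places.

r = (nΣwz − ΣwΣz) / √[(nΣw² − (Σw)²)(nΣz² − (Σz)²)]
Numerator: 10×7322.49 − 297.4×245.7 = 153.72
Denominator: √[(89454.6 − 88446.76)(62799.3 − 60368.49)] = √[1007.84 × 2430.81] = 1565.2053
r = 153.72 / 1565.2053 ≈ 0.0982

0.0982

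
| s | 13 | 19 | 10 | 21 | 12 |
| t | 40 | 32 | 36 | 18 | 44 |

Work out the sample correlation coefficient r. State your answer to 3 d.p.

-0.822

n = 5, Σs = 75, Σt = 170, Σs² = 1215, Σt² = 6180, Σst = 2394
nΣst − ΣsΣt = 11970 − 12750 = -780
nΣs² − (Σs)² = 6075 − 5625 = 450; nΣt² − (Σt)² = 30900 − 28900 = 2000
r = -780 / √(450 × 2000) = -780 / 948.6833 ≈ -0.822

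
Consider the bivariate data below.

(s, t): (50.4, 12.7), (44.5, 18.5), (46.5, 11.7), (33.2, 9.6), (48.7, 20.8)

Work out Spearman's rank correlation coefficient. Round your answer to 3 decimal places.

Rank s: 5, 2, 3, 1, 4
Rank t: 3, 4, 2, 1, 5
d = rank(s) − rank(t): 2, -2, 1, 0, -1; Σd² = 10
ρ = 1 − 6Σd² / [n(n²−1)] = 1 − 6×10 / (5×24) = 1 − 60/120 ≈ 0.500

0.500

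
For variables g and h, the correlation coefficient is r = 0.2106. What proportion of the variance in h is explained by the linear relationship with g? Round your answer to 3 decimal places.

0.044

r² = (0.2106)² = 0.044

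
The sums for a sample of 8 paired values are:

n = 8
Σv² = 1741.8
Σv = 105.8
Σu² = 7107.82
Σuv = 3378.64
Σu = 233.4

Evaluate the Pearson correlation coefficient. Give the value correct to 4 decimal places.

r = (nΣuv − ΣuΣv) / √[(nΣu² − (Σu)²)(nΣv² − (Σv)²)]
Numerator: 8×3378.64 − 233.4×105.8 = 2335.4
Denominator: √[(56862.56 − 54475.56)(13934.4 − 11193.64)] = √[2387 × 2740.76] = 2557.7713
r = 2335.4 / 2557.7713 ≈ 0.9131

0.9131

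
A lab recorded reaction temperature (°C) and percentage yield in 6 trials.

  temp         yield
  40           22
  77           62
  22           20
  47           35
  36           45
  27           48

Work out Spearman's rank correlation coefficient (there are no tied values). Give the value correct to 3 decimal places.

0.486

Rank temp: 4, 6, 1, 5, 3, 2
Rank yield: 2, 6, 1, 3, 4, 5
d = rank(temp) − rank(yield): 2, 0, 0, 2, -1, -3; Σd² = 18
ρ = 1 − 6Σd² / [n(n²−1)] = 1 − 6×18 / (6×35) = 1 − 108/210 ≈ 0.486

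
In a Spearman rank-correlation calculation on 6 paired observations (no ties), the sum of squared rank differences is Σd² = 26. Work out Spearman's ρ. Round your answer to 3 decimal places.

0.257

ρ = 1 − 6Σd² / [n(n²−1)] = 1 − 6×26 / (6×35)
  = 1 − 156/210 = 1 − 0.7429 ≈ 0.257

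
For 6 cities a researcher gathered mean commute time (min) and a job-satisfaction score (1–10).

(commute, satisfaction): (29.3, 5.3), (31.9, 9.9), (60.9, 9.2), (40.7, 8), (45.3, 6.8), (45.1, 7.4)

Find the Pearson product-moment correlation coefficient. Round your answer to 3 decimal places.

0.342

n = 6, Σx = 253.2, Σy = 46.6, Σx² = 11327.5, Σy² = 375.74, Σxy = 1998.76
nΣxy − ΣxΣy = 11992.56 − 11799.12 = 193.44
nΣx² − (Σx)² = 67965 − 64110.24 = 3854.76; nΣy² − (Σy)² = 2254.44 − 2171.56 = 82.88
r = 193.44 / √(3854.76 × 82.88) = 193.44 / 565.2278 ≈ 0.342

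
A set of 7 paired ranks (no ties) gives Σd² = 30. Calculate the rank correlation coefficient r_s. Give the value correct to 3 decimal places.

ρ = 1 − 6Σd² / [n(n²−1)] = 1 − 6×30 / (7×48)
  = 1 − 180/336 = 1 − 0.5357 ≈ 0.464

0.464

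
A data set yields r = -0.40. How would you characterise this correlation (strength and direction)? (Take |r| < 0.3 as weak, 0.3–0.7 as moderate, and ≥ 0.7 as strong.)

moderate negative

r = -0.40 < 0 so the relationship is negative.
|r| = 0.40, which falls in the moderate range.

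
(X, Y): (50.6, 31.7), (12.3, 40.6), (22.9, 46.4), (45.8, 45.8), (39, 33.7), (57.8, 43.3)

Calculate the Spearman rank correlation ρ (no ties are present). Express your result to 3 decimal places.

-0.200

Rank X: 5, 1, 2, 4, 3, 6
Rank Y: 1, 3, 6, 5, 2, 4
d = rank(X) − rank(Y): 4, -2, -4, -1, 1, 2; Σd² = 42
ρ = 1 − 6Σd² / [n(n²−1)] = 1 − 6×42 / (6×35) = 1 − 252/210 ≈ -0.200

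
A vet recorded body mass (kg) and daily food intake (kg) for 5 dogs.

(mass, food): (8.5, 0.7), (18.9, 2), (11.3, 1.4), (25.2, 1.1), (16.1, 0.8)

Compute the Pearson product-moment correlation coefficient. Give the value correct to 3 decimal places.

n = 5, Σx = 80, Σy = 6, Σx² = 1451.4, Σy² = 8.3, Σxy = 100.17
nΣxy − ΣxΣy = 500.85 − 480 = 20.85
nΣx² − (Σx)² = 7257 − 6400 = 857; nΣy² − (Σy)² = 41.5 − 36 = 5.5
r = 20.85 / √(857 × 5.5) = 20.85 / 68.6549 ≈ 0.304

0.304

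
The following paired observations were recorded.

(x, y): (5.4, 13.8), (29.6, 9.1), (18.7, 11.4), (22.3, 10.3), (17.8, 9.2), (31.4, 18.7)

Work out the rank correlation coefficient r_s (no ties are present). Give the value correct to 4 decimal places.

Rank x: 1, 5, 3, 4, 2, 6
Rank y: 5, 1, 4, 3, 2, 6
d = rank(x) − rank(y): -4, 4, -1, 1, 0, 0; Σd² = 34
ρ = 1 − 6Σd² / [n(n²−1)] = 1 − 6×34 / (6×35) = 1 − 204/210 ≈ 0.0286

0.0286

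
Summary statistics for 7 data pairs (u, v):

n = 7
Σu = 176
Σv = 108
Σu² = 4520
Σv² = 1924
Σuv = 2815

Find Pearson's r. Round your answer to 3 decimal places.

r = (nΣuv − ΣuΣv) / √[(nΣu² − (Σu)²)(nΣv² − (Σv)²)]
Numerator: 7×2815 − 176×108 = 697
Denominator: √[(31640 − 30976)(13468 − 11664)] = √[664 × 1804] = 1094.4661
r = 697 / 1094.4661 ≈ 0.637

0.637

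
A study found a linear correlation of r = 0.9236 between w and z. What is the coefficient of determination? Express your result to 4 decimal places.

r² = (0.9236)² = 0.8530

0.8530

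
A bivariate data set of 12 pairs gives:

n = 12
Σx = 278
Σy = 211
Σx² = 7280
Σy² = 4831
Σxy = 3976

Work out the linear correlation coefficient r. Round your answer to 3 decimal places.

r = (nΣxy − ΣxΣy) / √[(nΣx² − (Σx)²)(nΣy² − (Σy)²)]
Numerator: 12×3976 − 278×211 = -10946
Denominator: √[(87360 − 77284)(57972 − 44521)] = √[10076 × 13451] = 11641.8330
r = -10946 / 11641.8330 ≈ -0.940

-0.940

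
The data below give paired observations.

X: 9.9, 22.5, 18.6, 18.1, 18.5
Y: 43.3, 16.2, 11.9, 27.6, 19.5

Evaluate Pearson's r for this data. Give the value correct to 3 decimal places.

n = 5, ΣX = 87.6, ΣY = 118.5, ΣX² = 1620.08, ΣY² = 3420.95, ΣXY = 1874.82
nΣXY − ΣXΣY = 9374.1 − 10380.6 = -1006.5
nΣX² − (ΣX)² = 8100.4 − 7673.76 = 426.64; nΣY² − (ΣY)² = 17104.75 − 14042.25 = 3062.5
r = -1006.5 / √(426.64 × 3062.5) = -1006.5 / 1143.0595 ≈ -0.881

-0.881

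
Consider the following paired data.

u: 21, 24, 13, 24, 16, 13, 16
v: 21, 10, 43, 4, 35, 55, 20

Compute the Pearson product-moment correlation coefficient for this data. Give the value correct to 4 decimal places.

-0.9090

n = 7, Σu = 127, Σv = 188, Σu² = 2443, Σv² = 7056, Σuv = 2931
nΣuv − ΣuΣv = 20517 − 23876 = -3359
nΣu² − (Σu)² = 17101 − 16129 = 972; nΣv² − (Σv)² = 49392 − 35344 = 14048
r = -3359 / √(972 × 14048) = -3359 / 3695.2207 ≈ -0.9090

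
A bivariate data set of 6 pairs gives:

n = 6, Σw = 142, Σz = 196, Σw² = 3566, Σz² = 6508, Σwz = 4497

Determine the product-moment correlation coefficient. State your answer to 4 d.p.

r = (nΣwz − ΣwΣz) / √[(nΣw² − (Σw)²)(nΣz² − (Σz)²)]
Numerator: 6×4497 − 142×196 = -850
Denominator: √[(21396 − 20164)(39048 − 38416)] = √[1232 × 632] = 882.3967
r = -850 / 882.3967 ≈ -0.9633

-0.9633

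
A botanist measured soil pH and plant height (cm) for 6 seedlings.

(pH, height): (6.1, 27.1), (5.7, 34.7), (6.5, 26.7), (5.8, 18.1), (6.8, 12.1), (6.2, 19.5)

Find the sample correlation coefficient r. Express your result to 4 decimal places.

n = 6, Σx = 37.1, Σy = 138.2, Σx² = 230.27, Σy² = 3505.66, Σxy = 844.81
nΣxy − ΣxΣy = 5068.86 − 5127.22 = -58.36
nΣx² − (Σx)² = 1381.62 − 1376.41 = 5.21; nΣy² − (Σy)² = 21033.96 − 19099.24 = 1934.72
r = -58.36 / √(5.21 × 1934.72) = -58.36 / 100.3987 ≈ -0.5813

-0.5813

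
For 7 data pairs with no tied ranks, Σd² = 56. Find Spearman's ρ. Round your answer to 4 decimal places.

0.0000

ρ = 1 − 6Σd² / [n(n²−1)] = 1 − 6×56 / (7×48)
  = 1 − 336/336 = 1 − 1.00000 ≈ 0.0000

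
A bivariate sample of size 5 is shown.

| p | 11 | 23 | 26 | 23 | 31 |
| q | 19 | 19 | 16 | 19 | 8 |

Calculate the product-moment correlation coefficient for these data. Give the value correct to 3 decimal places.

-0.711

n = 5, Σp = 114, Σq = 81, Σp² = 2816, Σq² = 1403, Σpq = 1747
nΣpq − ΣpΣq = 8735 − 9234 = -499
nΣp² − (Σp)² = 14080 − 12996 = 1084; nΣq² − (Σq)² = 7015 − 6561 = 454
r = -499 / √(1084 × 454) = -499 / 701.5241 ≈ -0.711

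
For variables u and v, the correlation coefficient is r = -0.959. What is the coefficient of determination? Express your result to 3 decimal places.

0.920

r² = (-0.959)² = 0.920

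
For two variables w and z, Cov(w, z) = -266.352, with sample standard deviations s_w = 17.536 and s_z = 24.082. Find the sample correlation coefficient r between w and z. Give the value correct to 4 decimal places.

-0.6307

r = Cov(w,z) / (s_w · s_z) = -266.352 / (17.536 × 24.082)
  = -266.352 / 422.3020 ≈ -0.6307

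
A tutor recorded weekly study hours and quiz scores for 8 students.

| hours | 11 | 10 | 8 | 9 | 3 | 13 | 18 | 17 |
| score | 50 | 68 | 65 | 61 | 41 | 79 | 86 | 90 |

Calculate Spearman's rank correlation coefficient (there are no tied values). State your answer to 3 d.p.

Rank hours: 5, 4, 2, 3, 1, 6, 8, 7
Rank score: 2, 5, 4, 3, 1, 6, 7, 8
d = rank(hours) − rank(score): 3, -1, -2, 0, 0, 0, 1, -1; Σd² = 16
ρ = 1 − 6Σd² / [n(n²−1)] = 1 − 6×16 / (8×63) = 1 − 96/504 ≈ 0.810

0.810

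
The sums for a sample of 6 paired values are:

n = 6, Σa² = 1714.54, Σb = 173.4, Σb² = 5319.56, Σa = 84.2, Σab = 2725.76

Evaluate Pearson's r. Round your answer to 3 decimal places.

0.721

r = (nΣab − ΣaΣb) / √[(nΣa² − (Σa)²)(nΣb² − (Σb)²)]
Numerator: 6×2725.76 − 84.2×173.4 = 1754.28
Denominator: √[(10287.24 − 7089.64)(31917.36 − 30067.56)] = √[3197.6 × 1849.8] = 2432.0610
r = 1754.28 / 2432.0610 ≈ 0.721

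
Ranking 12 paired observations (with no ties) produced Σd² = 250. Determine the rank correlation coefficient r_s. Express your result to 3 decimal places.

0.126

ρ = 1 − 6Σd² / [n(n²−1)] = 1 − 6×250 / (12×143)
  = 1 − 1500/1716 = 1 − 0.8741 ≈ 0.126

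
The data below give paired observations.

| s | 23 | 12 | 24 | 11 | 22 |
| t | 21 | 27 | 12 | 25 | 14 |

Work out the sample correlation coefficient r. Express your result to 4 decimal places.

-0.8555

n = 5, Σs = 92, Σt = 99, Σs² = 1854, Σt² = 2135, Σst = 1678
nΣst − ΣsΣt = 8390 − 9108 = -718
nΣs² − (Σs)² = 9270 − 8464 = 806; nΣt² − (Σt)² = 10675 − 9801 = 874
r = -718 / √(806 × 874) = -718 / 839.3116 ≈ -0.8555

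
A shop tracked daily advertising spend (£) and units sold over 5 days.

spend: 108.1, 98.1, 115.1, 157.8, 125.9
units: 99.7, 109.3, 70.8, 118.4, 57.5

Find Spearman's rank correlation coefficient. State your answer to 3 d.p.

Rank spend: 2, 1, 3, 5, 4
Rank units: 3, 4, 2, 5, 1
d = rank(spend) − rank(units): -1, -3, 1, 0, 3; Σd² = 20
ρ = 1 − 6Σd² / [n(n²−1)] = 1 − 6×20 / (5×24) = 1 − 120/120 ≈ 0.000

0.000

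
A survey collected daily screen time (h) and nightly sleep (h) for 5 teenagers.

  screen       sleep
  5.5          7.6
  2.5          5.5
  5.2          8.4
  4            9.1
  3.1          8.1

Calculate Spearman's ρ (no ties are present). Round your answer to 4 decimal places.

0.3000

Rank screen: 5, 1, 4, 3, 2
Rank sleep: 2, 1, 4, 5, 3
d = rank(screen) − rank(sleep): 3, 0, 0, -2, -1; Σd² = 14
ρ = 1 − 6Σd² / [n(n²−1)] = 1 − 6×14 / (5×24) = 1 − 84/120 ≈ 0.3000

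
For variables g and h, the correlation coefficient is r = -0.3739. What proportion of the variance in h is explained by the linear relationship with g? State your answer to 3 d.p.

r² = (-0.3739)² = 0.140

0.140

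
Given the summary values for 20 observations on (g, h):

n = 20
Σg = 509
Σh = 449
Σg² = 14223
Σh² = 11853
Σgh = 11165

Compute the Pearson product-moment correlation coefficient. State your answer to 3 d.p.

r = (nΣgh − ΣgΣh) / √[(nΣg² − (Σg)²)(nΣh² − (Σh)²)]
Numerator: 20×11165 − 509×449 = -5241
Denominator: √[(284460 − 259081)(237060 − 201601)] = √[25379 × 35459] = 29998.5660
r = -5241 / 29998.5660 ≈ -0.175

-0.175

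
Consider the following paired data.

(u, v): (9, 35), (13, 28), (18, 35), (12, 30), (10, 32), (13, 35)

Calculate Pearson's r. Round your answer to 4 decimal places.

n = 6, Σu = 75, Σv = 195, Σu² = 987, Σv² = 6383, Σuv = 2444
nΣuv − ΣuΣv = 14664 − 14625 = 39
nΣu² − (Σu)² = 5922 − 5625 = 297; nΣv² − (Σv)² = 38298 − 38025 = 273
r = 39 / √(297 × 273) = 39 / 284.7473 ≈ 0.1370

0.1370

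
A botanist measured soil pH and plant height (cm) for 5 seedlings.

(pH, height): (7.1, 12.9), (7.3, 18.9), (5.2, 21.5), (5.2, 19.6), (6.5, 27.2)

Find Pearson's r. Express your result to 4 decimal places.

n = 5, Σx = 31.3, Σy = 100.1, Σx² = 200.03, Σy² = 2109.87, Σxy = 620.08
nΣxy − ΣxΣy = 3100.4 − 3133.13 = -32.73
nΣx² − (Σx)² = 1000.15 − 979.69 = 20.46; nΣy² − (Σy)² = 10549.35 − 10020.01 = 529.34
r = -32.73 / √(20.46 × 529.34) = -32.73 / 104.0687 ≈ -0.3145

-0.3145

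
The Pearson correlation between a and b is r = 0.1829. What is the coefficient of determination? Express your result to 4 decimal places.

r² = (0.1829)² = 0.0335

0.0335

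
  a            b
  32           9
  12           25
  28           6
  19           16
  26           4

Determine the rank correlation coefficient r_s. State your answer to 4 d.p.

Rank a: 5, 1, 4, 2, 3
Rank b: 3, 5, 2, 4, 1
d = rank(a) − rank(b): 2, -4, 2, -2, 2; Σd² = 32
ρ = 1 − 6Σd² / [n(n²−1)] = 1 − 6×32 / (5×24) = 1 − 192/120 ≈ -0.6000

-0.6000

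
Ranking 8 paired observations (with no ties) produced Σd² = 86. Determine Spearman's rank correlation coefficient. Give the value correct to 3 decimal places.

ρ = 1 − 6Σd² / [n(n²−1)] = 1 − 6×86 / (8×63)
  = 1 − 516/504 = 1 − 1.0238 ≈ -0.024

-0.024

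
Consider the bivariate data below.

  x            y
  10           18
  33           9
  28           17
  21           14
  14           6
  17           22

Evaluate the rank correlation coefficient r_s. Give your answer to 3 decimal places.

Rank x: 1, 6, 5, 4, 2, 3
Rank y: 5, 2, 4, 3, 1, 6
d = rank(x) − rank(y): -4, 4, 1, 1, 1, -3; Σd² = 44
ρ = 1 − 6Σd² / [n(n²−1)] = 1 − 6×44 / (6×35) = 1 − 264/210 ≈ -0.257

-0.257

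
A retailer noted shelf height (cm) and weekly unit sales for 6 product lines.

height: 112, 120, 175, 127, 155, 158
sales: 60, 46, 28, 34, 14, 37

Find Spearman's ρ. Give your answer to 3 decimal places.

-0.714

Rank height: 1, 2, 6, 3, 4, 5
Rank sales: 6, 5, 2, 3, 1, 4
d = rank(height) − rank(sales): -5, -3, 4, 0, 3, 1; Σd² = 60
ρ = 1 − 6Σd² / [n(n²−1)] = 1 − 6×60 / (6×35) = 1 − 360/210 ≈ -0.714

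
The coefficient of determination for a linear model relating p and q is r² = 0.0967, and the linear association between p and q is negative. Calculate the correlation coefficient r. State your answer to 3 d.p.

-0.311

|r| = √0.0967 = 0.311
The association is negative, so r = −0.311.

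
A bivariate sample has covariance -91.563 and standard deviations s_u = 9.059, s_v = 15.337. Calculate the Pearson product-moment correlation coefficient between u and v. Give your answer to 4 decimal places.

r = Cov(u,v) / (s_u · s_v) = -91.563 / (9.059 × 15.337)
  = -91.563 / 138.9379 ≈ -0.6590

-0.6590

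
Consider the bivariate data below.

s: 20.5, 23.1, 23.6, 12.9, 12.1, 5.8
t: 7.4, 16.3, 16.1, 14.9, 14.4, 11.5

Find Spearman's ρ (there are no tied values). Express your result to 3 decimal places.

0.600

Rank s: 4, 5, 6, 3, 2, 1
Rank t: 1, 6, 5, 4, 3, 2
d = rank(s) − rank(t): 3, -1, 1, -1, -1, -1; Σd² = 14
ρ = 1 − 6Σd² / [n(n²−1)] = 1 − 6×14 / (6×35) = 1 − 84/210 ≈ 0.600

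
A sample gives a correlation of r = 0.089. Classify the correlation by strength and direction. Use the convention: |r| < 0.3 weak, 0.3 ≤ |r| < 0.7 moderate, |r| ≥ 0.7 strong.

weak positive

r = 0.089 > 0 so the relationship is positive.
|r| = 0.089, which falls in the weak range.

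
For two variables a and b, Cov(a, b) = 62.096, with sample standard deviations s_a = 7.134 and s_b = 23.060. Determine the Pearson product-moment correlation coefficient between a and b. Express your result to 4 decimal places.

0.3775

r = Cov(a,b) / (s_a · s_b) = 62.096 / (7.134 × 23.060)
  = 62.096 / 164.5100 ≈ 0.3775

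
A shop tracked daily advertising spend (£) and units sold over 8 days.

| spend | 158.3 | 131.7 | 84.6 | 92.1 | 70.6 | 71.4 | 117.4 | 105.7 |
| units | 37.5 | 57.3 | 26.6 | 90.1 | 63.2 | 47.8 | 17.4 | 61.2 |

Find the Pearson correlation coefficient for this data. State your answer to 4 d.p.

n = 8, Σx = 831.8, Σy = 401.1, Σx² = 93080.92, Σy² = 23842.39, Σxy = 40417.67
nΣxy − ΣxΣy = 323341.36 − 333634.98 = -10293.62
nΣx² − (Σx)² = 744647.36 − 691891.24 = 52756.12; nΣy² − (Σy)² = 190739.12 − 160881.21 = 29857.91
r = -10293.62 / √(52756.12 × 29857.91) = -10293.62 / 39688.6317 ≈ -0.2594

-0.2594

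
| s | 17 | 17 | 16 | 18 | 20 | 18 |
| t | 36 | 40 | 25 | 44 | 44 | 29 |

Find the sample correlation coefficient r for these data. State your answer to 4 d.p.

n = 6, Σs = 106, Σt = 218, Σs² = 1882, Σt² = 8234, Σst = 3886
nΣst − ΣsΣt = 23316 − 23108 = 208
nΣs² − (Σs)² = 11292 − 11236 = 56; nΣt² − (Σt)² = 49404 − 47524 = 1880
r = 208 / √(56 × 1880) = 208 / 324.4688 ≈ 0.6410

0.6410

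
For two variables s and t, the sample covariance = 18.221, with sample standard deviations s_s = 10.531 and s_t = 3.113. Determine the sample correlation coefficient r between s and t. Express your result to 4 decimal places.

r = Cov(s,t) / (s_s · s_t) = 18.221 / (10.531 × 3.113)
  = 18.221 / 32.7830 ≈ 0.5558

0.5558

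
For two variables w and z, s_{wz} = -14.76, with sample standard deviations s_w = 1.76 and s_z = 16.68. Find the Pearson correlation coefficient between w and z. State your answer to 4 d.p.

r = Cov(w,z) / (s_w · s_z) = -14.76 / (1.76 × 16.68)
  = -14.76 / 29.3568 ≈ -0.5028

-0.5028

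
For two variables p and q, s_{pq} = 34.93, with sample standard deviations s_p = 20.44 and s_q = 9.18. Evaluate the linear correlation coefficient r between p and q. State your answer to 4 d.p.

r = Cov(p,q) / (s_p · s_q) = 34.93 / (20.44 × 9.18)
  = 34.93 / 187.6392 ≈ 0.1862

0.1862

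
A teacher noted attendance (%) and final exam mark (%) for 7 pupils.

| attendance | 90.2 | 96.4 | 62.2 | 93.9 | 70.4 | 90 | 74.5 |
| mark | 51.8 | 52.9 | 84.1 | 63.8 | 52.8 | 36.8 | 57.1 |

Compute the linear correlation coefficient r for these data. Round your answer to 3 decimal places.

n = 7, Σx = 577.6, Σy = 399.3, Σx² = 48721.46, Σy² = 24027.39, Σxy = 32276.83
nΣxy − ΣxΣy = 225937.81 − 230635.68 = -4697.87
nΣx² − (Σx)² = 341050.22 − 333621.76 = 7428.46; nΣy² − (Σy)² = 168191.73 − 159440.49 = 8751.24
r = -4697.87 / √(7428.46 × 8751.24) = -4697.87 / 8062.7685 ≈ -0.583

-0.583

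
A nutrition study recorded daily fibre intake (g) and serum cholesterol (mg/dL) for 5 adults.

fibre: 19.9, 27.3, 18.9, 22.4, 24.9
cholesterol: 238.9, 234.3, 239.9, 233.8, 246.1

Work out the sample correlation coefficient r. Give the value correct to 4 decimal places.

-0.1098

n = 5, Σx = 113.4, Σy = 1193, Σx² = 2620.28, Σy² = 284749.36, Σxy = 27049.62
nΣxy − ΣxΣy = 135248.1 − 135286.2 = -38.1
nΣx² − (Σx)² = 13101.4 − 12859.56 = 241.84; nΣy² − (Σy)² = 1423746.8 − 1423249 = 497.8
r = -38.1 / √(241.84 × 497.8) = -38.1 / 346.9697 ≈ -0.1098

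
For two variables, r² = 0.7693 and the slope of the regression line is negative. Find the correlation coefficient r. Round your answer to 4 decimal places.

-0.8771

|r| = √0.7693 = 0.8771
The association is negative, so r = −0.8771.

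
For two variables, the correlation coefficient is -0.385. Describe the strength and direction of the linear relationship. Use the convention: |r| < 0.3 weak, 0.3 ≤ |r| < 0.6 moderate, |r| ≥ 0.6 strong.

moderate negative

r = -0.385 < 0 so the relationship is negative.
|r| = 0.385, which falls in the moderate range.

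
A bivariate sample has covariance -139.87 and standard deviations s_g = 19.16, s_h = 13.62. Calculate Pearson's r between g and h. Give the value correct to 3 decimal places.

-0.536

r = Cov(g,h) / (s_g · s_h) = -139.87 / (19.16 × 13.62)
  = -139.87 / 260.9592 ≈ -0.536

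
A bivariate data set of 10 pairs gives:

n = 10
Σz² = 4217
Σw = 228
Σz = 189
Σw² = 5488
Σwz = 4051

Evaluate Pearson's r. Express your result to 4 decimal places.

r = (nΣwz − ΣwΣz) / √[(nΣw² − (Σw)²)(nΣz² − (Σz)²)]
Numerator: 10×4051 − 228×189 = -2582
Denominator: √[(54880 − 51984)(42170 − 35721)] = √[2896 × 6449] = 4321.6090
r = -2582 / 4321.6090 ≈ -0.5975

-0.5975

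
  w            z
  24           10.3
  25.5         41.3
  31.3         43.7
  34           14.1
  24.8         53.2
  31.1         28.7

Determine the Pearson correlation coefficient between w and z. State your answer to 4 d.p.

n = 6, Σw = 170.7, Σz = 191.3, Σw² = 4944.19, Σz² = 7574.21, Σwz = 5359.49
nΣwz − ΣwΣz = 32156.94 − 32654.91 = -497.97
nΣw² − (Σw)² = 29665.14 − 29138.49 = 526.65; nΣz² − (Σz)² = 45445.26 − 36595.69 = 8849.57
r = -497.97 / √(526.65 × 8849.57) = -497.97 / 2158.8483 ≈ -0.2307

-0.2307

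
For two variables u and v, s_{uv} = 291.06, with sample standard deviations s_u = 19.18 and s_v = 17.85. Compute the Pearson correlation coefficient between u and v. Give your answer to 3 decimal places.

r = Cov(u,v) / (s_u · s_v) = 291.06 / (19.18 × 17.85)
  = 291.06 / 342.3630 ≈ 0.850

0.850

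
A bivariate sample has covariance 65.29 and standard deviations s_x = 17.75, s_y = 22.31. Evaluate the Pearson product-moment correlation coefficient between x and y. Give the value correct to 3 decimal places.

r = Cov(x,y) / (s_x · s_y) = 65.29 / (17.75 × 22.31)
  = 65.29 / 396.0025 ≈ 0.165

0.165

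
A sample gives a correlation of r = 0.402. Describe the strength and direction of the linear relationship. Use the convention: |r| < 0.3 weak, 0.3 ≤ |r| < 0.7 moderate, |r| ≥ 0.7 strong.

r = 0.402 > 0 so the relationship is positive.
|r| = 0.402, which falls in the moderate range.

moderate positive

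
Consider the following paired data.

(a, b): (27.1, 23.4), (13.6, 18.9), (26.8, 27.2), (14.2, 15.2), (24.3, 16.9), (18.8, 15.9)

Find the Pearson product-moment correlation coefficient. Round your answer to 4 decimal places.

0.6980

n = 6, Σa = 124.8, Σb = 117.5, Σa² = 2783.18, Σb² = 2414.07, Σab = 2545.57
nΣab − ΣaΣb = 15273.42 − 14664 = 609.42
nΣa² − (Σa)² = 16699.08 − 15575.04 = 1124.04; nΣb² − (Σb)² = 14484.42 − 13806.25 = 678.17
r = 609.42 / √(1124.04 × 678.17) = 609.42 / 873.0923 ≈ 0.6980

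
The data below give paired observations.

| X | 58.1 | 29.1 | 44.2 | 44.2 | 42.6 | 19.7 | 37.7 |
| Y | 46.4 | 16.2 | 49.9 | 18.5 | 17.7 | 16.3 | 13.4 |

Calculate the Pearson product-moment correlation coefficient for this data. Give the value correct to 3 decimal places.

0.651

n = 7, ΣX = 275.6, ΣY = 178.4, ΣX² = 11753.84, ΣY² = 6006.2, ΣXY = 7770.85
nΣXY − ΣXΣY = 54395.95 − 49167.04 = 5228.91
nΣX² − (ΣX)² = 82276.88 − 75955.36 = 6321.52; nΣY² − (ΣY)² = 42043.4 − 31826.56 = 10216.84
r = 5228.91 / √(6321.52 × 10216.84) = 5228.91 / 8036.5390 ≈ 0.651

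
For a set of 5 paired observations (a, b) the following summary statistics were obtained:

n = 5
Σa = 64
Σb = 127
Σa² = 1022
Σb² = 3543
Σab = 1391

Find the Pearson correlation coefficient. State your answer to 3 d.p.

-0.925

r = (nΣab − ΣaΣb) / √[(nΣa² − (Σa)²)(nΣb² − (Σb)²)]
Numerator: 5×1391 − 64×127 = -1173
Denominator: √[(5110 − 4096)(17715 − 16129)] = √[1014 × 1586] = 1268.1498
r = -1173 / 1268.1498 ≈ -0.925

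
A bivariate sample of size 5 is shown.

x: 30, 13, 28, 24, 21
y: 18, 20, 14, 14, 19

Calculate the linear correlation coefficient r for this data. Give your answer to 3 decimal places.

-0.595

n = 5, Σx = 116, Σy = 85, Σx² = 2870, Σy² = 1477, Σxy = 1927
nΣxy − ΣxΣy = 9635 − 9860 = -225
nΣx² − (Σx)² = 14350 − 13456 = 894; nΣy² − (Σy)² = 7385 − 7225 = 160
r = -225 / √(894 × 160) = -225 / 378.2063 ≈ -0.595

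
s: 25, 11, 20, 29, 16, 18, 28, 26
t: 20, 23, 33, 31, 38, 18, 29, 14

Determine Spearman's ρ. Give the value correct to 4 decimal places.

Rank s: 5, 1, 4, 8, 2, 3, 7, 6
Rank t: 3, 4, 7, 6, 8, 2, 5, 1
d = rank(s) − rank(t): 2, -3, -3, 2, -6, 1, 2, 5; Σd² = 92
ρ = 1 − 6Σd² / [n(n²−1)] = 1 − 6×92 / (8×63) = 1 − 552/504 ≈ -0.0952

-0.0952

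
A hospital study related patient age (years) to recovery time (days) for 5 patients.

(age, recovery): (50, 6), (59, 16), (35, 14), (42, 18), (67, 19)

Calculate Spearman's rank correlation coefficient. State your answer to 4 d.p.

Rank age: 3, 4, 1, 2, 5
Rank recovery: 1, 3, 2, 4, 5
d = rank(age) − rank(recovery): 2, 1, -1, -2, 0; Σd² = 10
ρ = 1 − 6Σd² / [n(n²−1)] = 1 − 6×10 / (5×24) = 1 − 60/120 ≈ 0.5000

0.5000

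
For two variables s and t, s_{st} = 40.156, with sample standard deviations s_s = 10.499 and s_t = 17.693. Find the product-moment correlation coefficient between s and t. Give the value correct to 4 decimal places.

0.2162

r = Cov(s,t) / (s_s · s_t) = 40.156 / (10.499 × 17.693)
  = 40.156 / 185.7588 ≈ 0.2162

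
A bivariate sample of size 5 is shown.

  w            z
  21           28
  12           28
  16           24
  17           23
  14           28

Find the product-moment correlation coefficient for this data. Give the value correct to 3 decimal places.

-0.148

n = 5, Σw = 80, Σz = 131, Σw² = 1326, Σz² = 3457, Σwz = 2091
nΣwz − ΣwΣz = 10455 − 10480 = -25
nΣw² − (Σw)² = 6630 − 6400 = 230; nΣz² − (Σz)² = 17285 − 17161 = 124
r = -25 / √(230 × 124) = -25 / 168.8787 ≈ -0.148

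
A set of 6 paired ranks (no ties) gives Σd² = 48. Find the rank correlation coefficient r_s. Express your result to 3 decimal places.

ρ = 1 − 6Σd² / [n(n²−1)] = 1 − 6×48 / (6×35)
  = 1 − 288/210 = 1 − 1.3714 ≈ -0.371

-0.371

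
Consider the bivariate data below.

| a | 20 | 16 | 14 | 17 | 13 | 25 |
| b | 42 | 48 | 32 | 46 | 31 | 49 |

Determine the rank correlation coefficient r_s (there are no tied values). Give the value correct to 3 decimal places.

0.771

Rank a: 5, 3, 2, 4, 1, 6
Rank b: 3, 5, 2, 4, 1, 6
d = rank(a) − rank(b): 2, -2, 0, 0, 0, 0; Σd² = 8
ρ = 1 − 6Σd² / [n(n²−1)] = 1 − 6×8 / (6×35) = 1 − 48/210 ≈ 0.771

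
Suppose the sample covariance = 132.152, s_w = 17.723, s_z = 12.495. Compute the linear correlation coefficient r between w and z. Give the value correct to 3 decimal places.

0.597

r = Cov(w,z) / (s_w · s_z) = 132.152 / (17.723 × 12.495)
  = 132.152 / 221.4489 ≈ 0.597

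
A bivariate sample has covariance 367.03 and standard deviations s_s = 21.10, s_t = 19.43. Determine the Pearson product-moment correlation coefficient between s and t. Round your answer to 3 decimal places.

r = Cov(s,t) / (s_s · s_t) = 367.03 / (21.10 × 19.43)
  = 367.03 / 409.9730 ≈ 0.895

0.895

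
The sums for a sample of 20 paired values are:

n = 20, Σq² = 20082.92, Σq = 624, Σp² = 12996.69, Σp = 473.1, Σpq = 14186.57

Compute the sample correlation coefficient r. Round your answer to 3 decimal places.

-0.545

r = (nΣpq − ΣpΣq) / √[(nΣp² − (Σp)²)(nΣq² − (Σq)²)]
Numerator: 20×14186.57 − 473.1×624 = -11483
Denominator: √[(259933.8 − 223823.61)(401658.4 − 389376)] = √[36110.19 × 12282.4] = 21059.9097
r = -11483 / 21059.9097 ≈ -0.545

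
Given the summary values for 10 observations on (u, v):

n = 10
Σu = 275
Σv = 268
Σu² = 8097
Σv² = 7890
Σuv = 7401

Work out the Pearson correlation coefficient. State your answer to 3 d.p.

r = (nΣuv − ΣuΣv) / √[(nΣu² − (Σu)²)(nΣv² − (Σv)²)]
Numerator: 10×7401 − 275×268 = 310
Denominator: √[(80970 − 75625)(78900 − 71824)] = √[5345 × 7076] = 6149.8959
r = 310 / 6149.8959 ≈ 0.050

0.050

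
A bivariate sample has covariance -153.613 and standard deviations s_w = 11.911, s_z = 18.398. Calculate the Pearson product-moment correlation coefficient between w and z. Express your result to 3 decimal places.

-0.701

r = Cov(w,z) / (s_w · s_z) = -153.613 / (11.911 × 18.398)
  = -153.613 / 219.1386 ≈ -0.701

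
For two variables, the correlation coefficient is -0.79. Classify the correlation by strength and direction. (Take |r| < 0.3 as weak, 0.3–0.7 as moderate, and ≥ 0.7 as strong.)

strong negative

r = -0.79 < 0 so the relationship is negative.
|r| = 0.79, which falls in the strong range.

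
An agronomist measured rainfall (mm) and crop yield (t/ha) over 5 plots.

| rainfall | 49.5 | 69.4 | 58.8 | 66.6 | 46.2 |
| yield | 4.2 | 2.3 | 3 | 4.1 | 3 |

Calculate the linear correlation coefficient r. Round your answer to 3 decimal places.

n = 5, Σx = 290.5, Σy = 16.6, Σx² = 17294.05, Σy² = 57.74, Σxy = 955.58
nΣxy − ΣxΣy = 4777.9 − 4822.3 = -44.4
nΣx² − (Σx)² = 86470.25 − 84390.25 = 2080; nΣy² − (Σy)² = 288.7 − 275.56 = 13.14
r = -44.4 / √(2080 × 13.14) = -44.4 / 165.3215 ≈ -0.269

-0.269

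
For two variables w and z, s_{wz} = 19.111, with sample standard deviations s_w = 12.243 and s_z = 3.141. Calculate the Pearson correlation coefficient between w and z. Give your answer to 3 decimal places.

0.497

r = Cov(w,z) / (s_w · s_z) = 19.111 / (12.243 × 3.141)
  = 19.111 / 38.4553 ≈ 0.497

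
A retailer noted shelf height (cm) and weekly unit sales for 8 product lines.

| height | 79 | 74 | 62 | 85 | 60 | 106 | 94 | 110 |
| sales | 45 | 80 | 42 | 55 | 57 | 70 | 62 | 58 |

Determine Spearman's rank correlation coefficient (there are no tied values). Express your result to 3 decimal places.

0.381

Rank height: 4, 3, 2, 5, 1, 7, 6, 8
Rank sales: 2, 8, 1, 3, 4, 7, 6, 5
d = rank(height) − rank(sales): 2, -5, 1, 2, -3, 0, 0, 3; Σd² = 52
ρ = 1 − 6Σd² / [n(n²−1)] = 1 − 6×52 / (8×63) = 1 − 312/504 ≈ 0.381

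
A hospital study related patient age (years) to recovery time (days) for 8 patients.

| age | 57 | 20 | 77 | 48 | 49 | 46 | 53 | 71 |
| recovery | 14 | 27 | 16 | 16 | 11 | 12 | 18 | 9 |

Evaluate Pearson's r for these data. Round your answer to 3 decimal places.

-0.671

n = 8, Σx = 421, Σy = 123, Σx² = 24249, Σy² = 2107, Σxy = 6022
nΣxy − ΣxΣy = 48176 − 51783 = -3607
nΣx² − (Σx)² = 193992 − 177241 = 16751; nΣy² − (Σy)² = 16856 − 15129 = 1727
r = -3607 / √(16751 × 1727) = -3607 / 5378.5664 ≈ -0.671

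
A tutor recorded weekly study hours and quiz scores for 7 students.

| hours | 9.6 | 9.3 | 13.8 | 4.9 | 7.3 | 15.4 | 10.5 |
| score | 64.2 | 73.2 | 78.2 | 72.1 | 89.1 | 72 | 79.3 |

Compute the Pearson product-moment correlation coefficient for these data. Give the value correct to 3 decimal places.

n = 7, Σx = 70.8, Σy = 528.1, Σx² = 793.8, Σy² = 40204.83, Σxy = 5321.41
nΣxy − ΣxΣy = 37249.87 − 37389.48 = -139.61
nΣx² − (Σx)² = 5556.6 − 5012.64 = 543.96; nΣy² − (Σy)² = 281433.81 − 278889.61 = 2544.2
r = -139.61 / √(543.96 × 2544.2) = -139.61 / 1176.4111 ≈ -0.119

-0.119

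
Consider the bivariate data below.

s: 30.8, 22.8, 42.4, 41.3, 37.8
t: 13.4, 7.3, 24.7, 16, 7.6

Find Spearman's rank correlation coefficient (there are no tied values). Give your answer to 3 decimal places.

0.900

Rank s: 2, 1, 5, 4, 3
Rank t: 3, 1, 5, 4, 2
d = rank(s) − rank(t): -1, 0, 0, 0, 1; Σd² = 2
ρ = 1 − 6Σd² / [n(n²−1)] = 1 − 6×2 / (5×24) = 1 − 12/120 ≈ 0.900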